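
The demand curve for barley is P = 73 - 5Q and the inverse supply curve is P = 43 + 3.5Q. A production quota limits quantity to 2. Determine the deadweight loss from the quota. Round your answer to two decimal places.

9.94

Without the quota, 73 - 5Q = 43 + 3.5Q gives Q* = 3.5294.
At Q = 2 the demand price is 73 - 5(2) = 63 and the supply price is 43 + 3.5(2) = 50.
Deadweight loss is the triangle between the curves from 2 to 3.5294: (1/2)(63 - 50)(3.5294 - 2) = 9.9412.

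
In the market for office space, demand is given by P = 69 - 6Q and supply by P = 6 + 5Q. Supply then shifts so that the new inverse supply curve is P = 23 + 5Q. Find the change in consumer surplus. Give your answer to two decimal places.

-45.94

Initial equilibrium: Q_0 = 5.7273, P_0 = 34.6364; CS_0 = (1/2)(5.7273)(34.3636) = 98.405, PS_0 = (1/2)(5.7273)(28.6364) = 82.0041.
New equilibrium: 69 - 6Q = 23 + 5Q gives Q_1 = 4.1818, P_1 = 43.9091; CS_1 = 52.4628, PS_1 = 43.719.
Change in consumer surplus = 52.4628 - 98.405 = -45.9421.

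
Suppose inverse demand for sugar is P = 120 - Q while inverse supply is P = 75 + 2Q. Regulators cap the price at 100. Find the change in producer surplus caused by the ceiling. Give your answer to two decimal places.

Free-market equilibrium: 120 - Q = 75 + 2Q gives Q* = 15, P* = 105.
At the ceiling price 100, quantity supplied is (100 - 75)/2 = 12.5; supply is the short side, so Q = 12.5 trades at P = 100.
PS goes from (1/2)(15)(30) = 225 to 156.25 (computed as (100 - 75)(12.5) - (1/2)(2)(12.5)^2), a change of -68.75.

-68.75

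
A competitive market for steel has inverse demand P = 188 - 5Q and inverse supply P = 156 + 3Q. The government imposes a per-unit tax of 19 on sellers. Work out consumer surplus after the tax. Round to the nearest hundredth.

Pre-tax equilibrium: 188 - 5Q = 156 + 3Q gives Q* = 4, P* = 168.
With the tax, sellers need 19 more per unit: 188 - 5Q = 156 + 3Q + 19, so Q_t = 1.625. Buyers pay P_b = 179.875; sellers receive P_s = P_b - 19 = 160.875.
CS = (1/2)(Q_t)(188 - P_b) = (1/2)(1.625)(8.125) = 6.6016.

6.60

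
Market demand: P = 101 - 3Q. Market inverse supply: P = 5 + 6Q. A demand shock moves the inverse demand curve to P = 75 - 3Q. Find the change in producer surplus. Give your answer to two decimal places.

Initial equilibrium: Q_0 = 10.6667, P_0 = 69; CS_0 = (1/2)(10.6667)(32) = 170.6667, PS_0 = (1/2)(10.6667)(64) = 341.3333.
New equilibrium: 75 - 3Q = 5 + 6Q gives Q_1 = 7.7778, P_1 = 51.6667; CS_1 = 90.7407, PS_1 = 181.4815.
Change in producer surplus = 181.4815 - 341.3333 = -159.8519.

-159.85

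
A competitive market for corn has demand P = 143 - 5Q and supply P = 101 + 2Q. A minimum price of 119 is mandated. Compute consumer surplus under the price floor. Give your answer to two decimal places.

57.60

Without the control, 143 - 5Q = 101 + 2Q so Q* = 6 and P* = 113.
At the floor price 119, quantity demanded is (143 - 119)/5 = 4.8; demand is the short side, so Q = 4.8 trades at P = 119.
CS is the triangle under demand above 119: (1/2)(4.8)(143 - 119) = 57.6.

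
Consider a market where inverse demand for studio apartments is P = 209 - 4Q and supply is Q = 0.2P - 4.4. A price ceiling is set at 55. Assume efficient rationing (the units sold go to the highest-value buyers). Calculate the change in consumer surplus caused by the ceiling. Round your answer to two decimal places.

65.85

Rewriting supply in inverse form: P = 22 + 5Q.
Without the control, 209 - 4Q = 22 + 5Q so Q* = 20.7778 and P* = 125.8889.
At P = 55, sellers supply (55 - 22)/5 = 6.6 while buyers want more, so the quantity traded is 6.6 at price 55.
CS goes from (1/2)(20.7778)(83.1111) = 863.4321 to 929.28 (computed as (209 - 55)(6.6) - (1/2)(4)(6.6)^2), a change of 65.8479.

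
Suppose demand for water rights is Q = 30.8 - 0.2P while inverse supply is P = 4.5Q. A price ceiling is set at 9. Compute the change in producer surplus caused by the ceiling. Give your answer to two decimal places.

Rewriting demand in inverse form: P = 154 - 5Q.
Free-market equilibrium: 154 - 5Q = 4.5Q gives Q* = 16.2105, P* = 72.9474.
At P = 9, sellers supply (9 - 0)/4.5 = 2 while buyers want more, so the quantity traded is 2 at price 9.
PS goes from (1/2)(16.2105)(72.9474) = 591.2576 to 9 (computed as (9 - 0)(2) - (1/2)(4.5)(2)^2), a change of -582.2576.

-582.26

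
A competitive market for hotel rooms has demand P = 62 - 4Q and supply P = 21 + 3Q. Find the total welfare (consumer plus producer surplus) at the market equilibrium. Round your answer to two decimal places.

Setting demand equal to supply, 41 = 7Q, so Q* = 5.8571 and P* = 38.5714.
CS = (1/2)(5.8571)(23.4286) = 68.6122 and PS = (1/2)(5.8571)(17.5714) = 51.4592, so total surplus = 120.0714.

120.07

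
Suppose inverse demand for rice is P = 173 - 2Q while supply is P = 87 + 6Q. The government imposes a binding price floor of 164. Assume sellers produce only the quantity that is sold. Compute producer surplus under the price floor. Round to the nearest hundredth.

285.75

Without the control, 173 - 2Q = 87 + 6Q so Q* = 10.75 and P* = 151.5.
At P = 164, buyers demand (173 - 164)/2 = 4.5 while sellers would supply more, so the quantity traded is 4.5 at price 164.
The supply price at Q = 4.5 is 114. PS is the trapezoid between 164 and supply over [0, 4.5]: (1/2)[(164 - 87) + (164 - 114)](4.5) = 285.75.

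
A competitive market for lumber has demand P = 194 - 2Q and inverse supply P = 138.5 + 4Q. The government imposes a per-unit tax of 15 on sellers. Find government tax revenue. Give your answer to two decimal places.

101.25

Pre-tax equilibrium: 194 - 2Q = 138.5 + 4Q gives Q* = 9.25, P* = 175.5.
With the tax, sellers need 15 more per unit: 194 - 2Q = 138.5 + 4Q + 15, so Q_t = 6.75. Buyers pay P_b = 180.5; sellers receive P_s = P_b - 15 = 165.5.
Tax revenue = t x Q_t = 15 x 6.75 = 101.25.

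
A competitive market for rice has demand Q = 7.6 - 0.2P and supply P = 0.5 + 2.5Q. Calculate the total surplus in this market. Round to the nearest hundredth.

93.75

Rewriting demand in inverse form: P = 38 - 5Q.
Setting demand equal to supply, 37.5 = 7.5Q, so Q* = 5 and P* = 13.
Total surplus is the full triangle between the curves from 0 to Q*: (1/2)(5)(38 - 0.5) = 93.75.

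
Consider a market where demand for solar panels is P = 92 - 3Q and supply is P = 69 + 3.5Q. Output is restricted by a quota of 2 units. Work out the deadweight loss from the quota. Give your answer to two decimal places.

7.69

Unrestricted equilibrium: Q* = (92 - 69)/(3 + 3.5) = 3.5385.
At Q = 2 the demand price is 92 - 3(2) = 86 and the supply price is 69 + 3.5(2) = 76.
DWL = (1/2)(gap between curves at 2) x (Q* - 2) = (1/2)(10)(1.5385) = 7.6923.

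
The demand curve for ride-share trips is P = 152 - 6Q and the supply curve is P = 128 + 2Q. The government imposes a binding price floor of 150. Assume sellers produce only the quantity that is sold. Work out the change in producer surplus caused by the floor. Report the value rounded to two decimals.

-1.78

Without the control, 152 - 6Q = 128 + 2Q so Q* = 3 and P* = 134.
At P = 150, buyers demand (152 - 150)/6 = 0.3333 while sellers would supply more, so the quantity traded is 0.3333 at price 150.
PS goes from (1/2)(3)(6) = 9 to 7.2222 (computed as (150 - 128)(0.3333) - (1/2)(2)(0.3333)^2), a change of -1.7778.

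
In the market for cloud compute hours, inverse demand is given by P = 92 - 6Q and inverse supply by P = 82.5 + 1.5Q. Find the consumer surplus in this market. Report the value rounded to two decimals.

4.81

Set 92 - 6Q = 82.5 + 1.5Q, which gives 9.5 = 7.5Q, so Q* = 1.2667 and P* = 92 - 6(1.2667) = 84.4.
Consumer surplus is the triangle under demand above P*: (1/2)(1.2667)(92 - 84.4) = (1/2)(1.2667)(7.6) = 4.8133.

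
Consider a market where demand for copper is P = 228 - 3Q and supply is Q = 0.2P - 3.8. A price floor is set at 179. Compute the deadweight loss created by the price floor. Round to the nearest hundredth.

Rewriting supply in inverse form: P = 19 + 5Q.
Without the control, 228 - 3Q = 19 + 5Q so Q* = 26.125 and P* = 149.625.
At the floor price 179, quantity demanded is (228 - 179)/3 = 16.3333; demand is the short side, so Q = 16.3333 trades at P = 179.
At Q = 16.3333 the demand price is 179 and the supply price is 100.6667. Deadweight loss is the triangle between the curves from 16.3333 to 26.125: (1/2)(179 - 100.6667)(26.125 - 16.3333) = 383.5069.

383.51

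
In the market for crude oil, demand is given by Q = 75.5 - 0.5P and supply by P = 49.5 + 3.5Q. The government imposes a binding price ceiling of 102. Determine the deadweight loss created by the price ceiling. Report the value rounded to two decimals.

32.82

Rewriting demand in inverse form: P = 151 - 2Q.
Without the control, 151 - 2Q = 49.5 + 3.5Q so Q* = 18.4545 and P* = 114.0909.
At the ceiling price 102, quantity supplied is (102 - 49.5)/3.5 = 15; supply is the short side, so Q = 15 trades at P = 102.
At Q = 15 the demand price is 121 and the supply price is 102. Deadweight loss is the triangle between the curves from 15 to 18.4545: (1/2)(121 - 102)(18.4545 - 15) = 32.8182.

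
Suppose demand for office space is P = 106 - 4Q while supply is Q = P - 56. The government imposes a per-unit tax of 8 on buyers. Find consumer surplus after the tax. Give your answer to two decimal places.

Rewriting supply in inverse form: P = 56 + Q.
Pre-tax equilibrium: 106 - 4Q = 56 + Q gives Q* = 10, P* = 66.
A tax on buyers shifts demand down by 8: (106 - 8) - 4Q = 56 + Q, so Q_t = 8.4. Buyers pay P_b = 72.4; sellers receive P_s = P_b - 8 = 64.4.
CS = (1/2)(Q_t)(106 - P_b) = (1/2)(8.4)(33.6) = 141.12.

141.12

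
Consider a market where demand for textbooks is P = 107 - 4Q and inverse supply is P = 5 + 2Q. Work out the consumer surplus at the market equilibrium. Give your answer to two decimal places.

Setting demand equal to supply, 102 = 6Q, so Q* = 17 and P* = 39.
CS is the area between the demand curve and P* from 0 to Q*: (1/2)(17)(68) = 578.

578.00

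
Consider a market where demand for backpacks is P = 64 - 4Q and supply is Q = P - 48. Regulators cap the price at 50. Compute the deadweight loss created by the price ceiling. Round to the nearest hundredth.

3.60

Rewriting supply in inverse form: P = 48 + Q.
Free-market equilibrium: 64 - 4Q = 48 + Q gives Q* = 3.2, P* = 51.2.
At the ceiling price 50, quantity supplied is (50 - 48)/1 = 2; supply is the short side, so Q = 2 trades at P = 50.
At Q = 2 the demand price is 56 and the supply price is 50. Deadweight loss is the triangle between the curves from 2 to 3.2: (1/2)(56 - 50)(3.2 - 2) = 3.6.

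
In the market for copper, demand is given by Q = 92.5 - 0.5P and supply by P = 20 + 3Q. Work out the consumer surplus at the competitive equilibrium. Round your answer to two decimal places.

Rewriting demand in inverse form: P = 185 - 2Q.
Equilibrium: 185 - 2Q = 20 + 3Q, so Q* = 33 and P* = 119.
CS is the area between the demand curve and P* from 0 to Q*: (1/2)(33)(66) = 1089.

1089.00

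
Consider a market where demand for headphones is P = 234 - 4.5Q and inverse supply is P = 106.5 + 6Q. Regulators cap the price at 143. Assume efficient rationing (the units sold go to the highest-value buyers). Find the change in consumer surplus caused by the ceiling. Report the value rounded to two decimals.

138.56

Without the control, 234 - 4.5Q = 106.5 + 6Q so Q* = 12.1429 and P* = 179.3571.
At the ceiling price 143, quantity supplied is (143 - 106.5)/6 = 6.0833; supply is the short side, so Q = 6.0833 trades at P = 143.
CS goes from (1/2)(12.1429)(54.6429) = 331.7602 to 470.3177 (computed as (234 - 143)(6.0833) - (1/2)(4.5)(6.0833)^2), a change of 138.5575.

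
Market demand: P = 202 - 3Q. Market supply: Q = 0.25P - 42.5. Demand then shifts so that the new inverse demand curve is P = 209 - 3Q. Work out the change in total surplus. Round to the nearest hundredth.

Rewriting supply in inverse form: P = 170 + 4Q.
Initial equilibrium: Q_0 = 4.5714, P_0 = 188.2857; CS_0 = (1/2)(4.5714)(13.7143) = 31.3469, PS_0 = (1/2)(4.5714)(18.2857) = 41.7959.
New equilibrium: 209 - 3Q = 170 + 4Q gives Q_1 = 5.5714, P_1 = 192.2857; CS_1 = 46.5612, PS_1 = 62.0816.
Change in total surplus = (46.5612 + 62.0816) - (31.3469 + 41.7959) = 35.5.

35.50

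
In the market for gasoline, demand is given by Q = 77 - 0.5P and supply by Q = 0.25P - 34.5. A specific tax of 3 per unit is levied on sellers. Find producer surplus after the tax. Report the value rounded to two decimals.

9.39

Rewriting demand in inverse form: P = 154 - 2Q.
Rewriting supply in inverse form: P = 138 + 4Q.
Pre-tax equilibrium: 154 - 2Q = 138 + 4Q gives Q* = 2.6667, P* = 148.6667.
A tax on sellers shifts supply up by 3: 154 - 2Q = 138 + 4Q + 3, so Q_t = 2.1667. Buyers pay P_b = 149.6667; sellers receive P_s = P_b - 3 = 146.6667.
PS = (1/2)(Q_t)(P_s - 138) = (1/2)(2.1667)(8.6667) = 9.3889.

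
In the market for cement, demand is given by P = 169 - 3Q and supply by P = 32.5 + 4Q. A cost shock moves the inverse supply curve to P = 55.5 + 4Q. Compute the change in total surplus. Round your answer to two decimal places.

-410.71

Initial equilibrium: Q_0 = 19.5, P_0 = 110.5; CS_0 = (1/2)(19.5)(58.5) = 570.375, PS_0 = (1/2)(19.5)(78) = 760.5.
New equilibrium: 169 - 3Q = 55.5 + 4Q gives Q_1 = 16.2143, P_1 = 120.3571; CS_1 = 394.3546, PS_1 = 525.8061.
Change in total surplus = (394.3546 + 525.8061) - (570.375 + 760.5) = -410.7143.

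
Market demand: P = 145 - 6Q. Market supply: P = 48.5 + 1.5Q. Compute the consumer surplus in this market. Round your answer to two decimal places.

496.65

Set 145 - 6Q = 48.5 + 1.5Q, which gives 96.5 = 7.5Q, so Q* = 12.8667 and P* = 145 - 6(12.8667) = 67.8.
The demand choke price is 145, so CS = (1/2)(Q*)(145 - P*) = (1/2)(12.8667)(77.2) = 496.6533.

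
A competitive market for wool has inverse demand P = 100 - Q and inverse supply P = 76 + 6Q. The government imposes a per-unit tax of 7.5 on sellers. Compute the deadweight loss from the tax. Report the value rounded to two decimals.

Without the tax, 100 - Q = 76 + 6Q so Q* = 3.4286 and P* = 96.5714.
A tax on sellers shifts supply up by 7.5: 100 - Q = 76 + 6Q + 7.5, so Q_t = 2.3571. Buyers pay P_b = 97.6429; sellers receive P_s = P_b - 7.5 = 90.1429.
Deadweight loss is the triangle between the curves from Q_t to Q*: (1/2)(3.4286 - 2.3571)(7.5) = 4.0179.

4.02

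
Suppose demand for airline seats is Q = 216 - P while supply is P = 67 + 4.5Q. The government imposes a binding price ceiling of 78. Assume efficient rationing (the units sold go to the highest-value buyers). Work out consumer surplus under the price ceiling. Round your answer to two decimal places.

Rewriting demand in inverse form: P = 216 - Q.
Without the control, 216 - Q = 67 + 4.5Q so Q* = 27.0909 and P* = 188.9091.
At P = 78, sellers supply (78 - 67)/4.5 = 2.4444 while buyers want more, so the quantity traded is 2.4444 at price 78.
The demand price at Q = 2.4444 is 213.5556. CS is the trapezoid between demand and 78 over [0, 2.4444]: (1/2)[(216 - 78) + (213.5556 - 78)](2.4444) = 334.3457.

334.35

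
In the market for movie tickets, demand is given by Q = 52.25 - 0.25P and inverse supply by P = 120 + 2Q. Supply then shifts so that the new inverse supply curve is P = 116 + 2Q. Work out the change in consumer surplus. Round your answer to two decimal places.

Rewriting demand in inverse form: P = 209 - 4Q.
Initial equilibrium: Q_0 = 14.8333, P_0 = 149.6667; CS_0 = (1/2)(14.8333)(59.3333) = 440.0556, PS_0 = (1/2)(14.8333)(29.6667) = 220.0278.
New equilibrium: 209 - 4Q = 116 + 2Q gives Q_1 = 15.5, P_1 = 147; CS_1 = 480.5, PS_1 = 240.25.
Change in consumer surplus = 480.5 - 440.0556 = 40.4444.

40.44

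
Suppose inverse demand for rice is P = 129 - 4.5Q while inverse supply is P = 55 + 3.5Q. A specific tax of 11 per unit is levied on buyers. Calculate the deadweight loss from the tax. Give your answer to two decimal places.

Without the tax, 129 - 4.5Q = 55 + 3.5Q so Q* = 9.25 and P* = 87.375.
A tax on buyers shifts demand down by 11: (129 - 11) - 4.5Q = 55 + 3.5Q, so Q_t = 7.875. Buyers pay P_b = 93.5625; sellers receive P_s = P_b - 11 = 82.5625.
Deadweight loss is the triangle between the curves from Q_t to Q*: (1/2)(9.25 - 7.875)(11) = 7.5625.

7.56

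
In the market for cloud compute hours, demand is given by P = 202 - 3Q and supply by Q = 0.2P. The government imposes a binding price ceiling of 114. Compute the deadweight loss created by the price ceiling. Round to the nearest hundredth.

Rewriting supply in inverse form: P = 5Q.
Free-market equilibrium: 202 - 3Q = 5Q gives Q* = 25.25, P* = 126.25.
At P = 114, sellers supply (114 - 0)/5 = 22.8 while buyers want more, so the quantity traded is 22.8 at price 114.
The lost-trades triangle has base Q* - 22.8 = 2.45 and height equal to the gap between the curves at Q = 22.8, which is 133.6 - 114 = 19.6. DWL = (1/2)(2.45)(19.6) = 24.01.

24.01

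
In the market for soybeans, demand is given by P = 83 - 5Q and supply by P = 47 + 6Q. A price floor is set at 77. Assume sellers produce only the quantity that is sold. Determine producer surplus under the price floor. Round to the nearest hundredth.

31.68

Free-market equilibrium: 83 - 5Q = 47 + 6Q gives Q* = 3.2727, P* = 66.6364.
At the floor price 77, quantity demanded is (83 - 77)/5 = 1.2; demand is the short side, so Q = 1.2 trades at P = 77.
The supply price at Q = 1.2 is 54.2. PS is the trapezoid between 77 and supply over [0, 1.2]: (1/2)[(77 - 47) + (77 - 54.2)](1.2) = 31.68.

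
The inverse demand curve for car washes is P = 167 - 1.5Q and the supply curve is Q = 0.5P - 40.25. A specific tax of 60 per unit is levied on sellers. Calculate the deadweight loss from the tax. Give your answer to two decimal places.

Rewriting supply in inverse form: P = 80.5 + 2Q.
Without the tax, 167 - 1.5Q = 80.5 + 2Q so Q* = 24.7143 and P* = 129.9286.
A tax on sellers shifts supply up by 60: 167 - 1.5Q = 80.5 + 2Q + 60, so Q_t = 7.5714. Buyers pay P_b = 155.6429; sellers receive P_s = P_b - 60 = 95.6429.
Deadweight loss is the triangle between the curves from Q_t to Q*: (1/2)(24.7143 - 7.5714)(60) = 514.2857.

514.29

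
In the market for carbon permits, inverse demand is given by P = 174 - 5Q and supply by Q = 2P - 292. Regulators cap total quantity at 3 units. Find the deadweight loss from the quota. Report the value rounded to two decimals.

12.02

Rewriting supply in inverse form: P = 146 + 0.5Q.
Without the quota, 174 - 5Q = 146 + 0.5Q gives Q* = 5.0909.
At Q = 3 the demand price is 174 - 5(3) = 159 and the supply price is 146 + 0.5(3) = 147.5.
Deadweight loss is the triangle between the curves from 3 to 5.0909: (1/2)(159 - 147.5)(5.0909 - 3) = 12.0227.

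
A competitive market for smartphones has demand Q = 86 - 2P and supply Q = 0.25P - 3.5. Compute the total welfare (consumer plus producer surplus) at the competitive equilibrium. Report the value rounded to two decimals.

93.44

Rewriting demand in inverse form: P = 43 - 0.5Q.
Rewriting supply in inverse form: P = 14 + 4Q.
Set 43 - 0.5Q = 14 + 4Q, which gives 29 = 4.5Q, so Q* = 6.4444 and P* = 43 - 0.5(6.4444) = 39.7778.
Total surplus is the full triangle between the curves from 0 to Q*: (1/2)(6.4444)(43 - 14) = 93.4444.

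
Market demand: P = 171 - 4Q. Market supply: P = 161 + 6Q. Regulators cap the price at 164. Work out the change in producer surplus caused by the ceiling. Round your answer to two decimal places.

-2.25

Free-market equilibrium: 171 - 4Q = 161 + 6Q gives Q* = 1, P* = 167.
At the ceiling price 164, quantity supplied is (164 - 161)/6 = 0.5; supply is the short side, so Q = 0.5 trades at P = 164.
PS goes from (1/2)(1)(6) = 3 to 0.75 (computed as (164 - 161)(0.5) - (1/2)(6)(0.5)^2), a change of -2.25.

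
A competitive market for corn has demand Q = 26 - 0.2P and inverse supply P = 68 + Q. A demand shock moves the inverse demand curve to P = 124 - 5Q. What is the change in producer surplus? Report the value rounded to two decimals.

Rewriting demand in inverse form: P = 130 - 5Q.
Initial equilibrium: Q_0 = 10.3333, P_0 = 78.3333; CS_0 = (1/2)(10.3333)(51.6667) = 266.9444, PS_0 = (1/2)(10.3333)(10.3333) = 53.3889.
New equilibrium: 124 - 5Q = 68 + Q gives Q_1 = 9.3333, P_1 = 77.3333; CS_1 = 217.7778, PS_1 = 43.5556.
Change in producer surplus = 43.5556 - 53.3889 = -9.8333.

-9.83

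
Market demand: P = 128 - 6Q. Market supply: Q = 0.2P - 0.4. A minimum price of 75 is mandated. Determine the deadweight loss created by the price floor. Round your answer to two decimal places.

37.79

Rewriting supply in inverse form: P = 2 + 5Q.
Free-market equilibrium: 128 - 6Q = 2 + 5Q gives Q* = 11.4545, P* = 59.2727.
At the floor price 75, quantity demanded is (128 - 75)/6 = 8.8333; demand is the short side, so Q = 8.8333 trades at P = 75.
At Q = 8.8333 the demand price is 75 and the supply price is 46.1667. Deadweight loss is the triangle between the curves from 8.8333 to 11.4545: (1/2)(75 - 46.1667)(11.4545 - 8.8333) = 37.7891.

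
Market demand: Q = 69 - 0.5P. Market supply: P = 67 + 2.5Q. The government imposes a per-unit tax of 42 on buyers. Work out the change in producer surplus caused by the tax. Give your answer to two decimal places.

Rewriting demand in inverse form: P = 138 - 2Q.
Without the tax, 138 - 2Q = 67 + 2.5Q so Q* = 15.7778 and P* = 106.4444.
With the tax, buyers' net willingness to pay falls by 42: (138 - 42) - 2Q = 67 + 2.5Q, so Q_t = 6.4444. Buyers pay P_b = 125.1111; sellers receive P_s = P_b - 42 = 83.1111.
Producers lose the trapezoid between P_s and P* out to Q_t plus the triangle from Q_t to Q*: change in PS = 51.9136 - 311.1728 = -259.2593.

-259.26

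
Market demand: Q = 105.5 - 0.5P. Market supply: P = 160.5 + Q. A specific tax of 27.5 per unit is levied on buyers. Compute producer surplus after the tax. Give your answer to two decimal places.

Rewriting demand in inverse form: P = 211 - 2Q.
Pre-tax equilibrium: 211 - 2Q = 160.5 + Q gives Q* = 16.8333, P* = 177.3333.
A tax on buyers shifts demand down by 27.5: (211 - 27.5) - 2Q = 160.5 + Q, so Q_t = 7.6667. Buyers pay P_b = 195.6667; sellers receive P_s = P_b - 27.5 = 168.1667.
Producer surplus is the triangle above supply below P_s: (1/2)(7.6667)(168.1667 - 160.5) = 29.3889.

29.39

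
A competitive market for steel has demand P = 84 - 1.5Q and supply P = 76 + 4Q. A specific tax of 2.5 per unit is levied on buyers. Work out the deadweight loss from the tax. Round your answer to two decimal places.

Without the tax, 84 - 1.5Q = 76 + 4Q so Q* = 1.4545 and P* = 81.8182.
With the tax, buyers' net willingness to pay falls by 2.5: (84 - 2.5) - 1.5Q = 76 + 4Q, so Q_t = 1. Buyers pay P_b = 82.5; sellers receive P_s = P_b - 2.5 = 80.
The welfare triangle lost has base Q* - Q_t = 0.4545 and height t = 2.5, so DWL = (1/2)(0.4545)(2.5) = 0.5682.

0.57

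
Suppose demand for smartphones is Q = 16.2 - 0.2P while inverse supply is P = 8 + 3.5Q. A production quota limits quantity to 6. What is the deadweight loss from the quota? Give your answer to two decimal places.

Rewriting demand in inverse form: P = 81 - 5Q.
Without the quota, 81 - 5Q = 8 + 3.5Q gives Q* = 8.5882.
At Q = 6 the demand price is 81 - 5(6) = 51 and the supply price is 8 + 3.5(6) = 29.
DWL = (1/2)(gap between curves at 6) x (Q* - 6) = (1/2)(22)(2.5882) = 28.4706.

28.47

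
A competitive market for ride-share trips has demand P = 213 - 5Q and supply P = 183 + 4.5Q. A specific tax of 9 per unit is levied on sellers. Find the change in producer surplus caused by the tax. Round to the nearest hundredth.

Pre-tax equilibrium: 213 - 5Q = 183 + 4.5Q gives Q* = 3.1579, P* = 197.2105.
A tax on sellers shifts supply up by 9: 213 - 5Q = 183 + 4.5Q + 9, so Q_t = 2.2105. Buyers pay P_b = 201.9474; sellers receive P_s = P_b - 9 = 192.9474.
PS falls from (1/2)(3.1579)(14.2105) = 22.4377 to (1/2)(2.2105)(9.9474) = 10.9945, a change of -11.4432.

-11.44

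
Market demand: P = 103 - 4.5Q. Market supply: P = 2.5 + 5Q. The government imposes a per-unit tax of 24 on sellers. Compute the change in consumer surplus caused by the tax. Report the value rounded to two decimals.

Pre-tax equilibrium: 103 - 4.5Q = 2.5 + 5Q gives Q* = 10.5789, P* = 55.3947.
A tax on sellers shifts supply up by 24: 103 - 4.5Q = 2.5 + 5Q + 24, so Q_t = 8.0526. Buyers pay P_b = 66.7632; sellers receive P_s = P_b - 24 = 42.7632.
CS falls from (1/2)(10.5789)(47.6053) = 251.8068 to (1/2)(8.0526)(36.2368) = 145.901, a change of -105.9058.

-105.91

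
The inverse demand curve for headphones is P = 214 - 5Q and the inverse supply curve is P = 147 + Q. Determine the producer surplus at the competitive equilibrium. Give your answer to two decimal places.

62.35

Equilibrium: 214 - 5Q = 147 + Q, so Q* = 11.1667 and P* = 158.1667.
Producer surplus is the triangle above supply below P*: (1/2)(11.1667)(158.1667 - 147) = (1/2)(11.1667)(11.1667) = 62.3472.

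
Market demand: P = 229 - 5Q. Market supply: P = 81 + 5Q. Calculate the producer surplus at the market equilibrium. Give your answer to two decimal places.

Set 229 - 5Q = 81 + 5Q, which gives 148 = 10Q, so Q* = 14.8 and P* = 229 - 5(14.8) = 155.
PS is the area between P* and the supply curve from 0 to Q*: (1/2)(14.8)(74) = 547.6.

547.60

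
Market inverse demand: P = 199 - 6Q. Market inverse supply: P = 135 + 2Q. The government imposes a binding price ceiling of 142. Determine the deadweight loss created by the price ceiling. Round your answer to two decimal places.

Without the control, 199 - 6Q = 135 + 2Q so Q* = 8 and P* = 151.
At P = 142, sellers supply (142 - 135)/2 = 3.5 while buyers want more, so the quantity traded is 3.5 at price 142.
At Q = 3.5 the demand price is 178 and the supply price is 142. Deadweight loss is the triangle between the curves from 3.5 to 8: (1/2)(178 - 142)(8 - 3.5) = 81.

81.00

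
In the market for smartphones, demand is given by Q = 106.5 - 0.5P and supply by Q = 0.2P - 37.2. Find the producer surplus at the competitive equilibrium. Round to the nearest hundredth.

37.19

Rewriting demand in inverse form: P = 213 - 2Q.
Rewriting supply in inverse form: P = 186 + 5Q.
Set 213 - 2Q = 186 + 5Q, which gives 27 = 7Q, so Q* = 3.8571 and P* = 213 - 2(3.8571) = 205.2857.
The supply curve's price intercept is 186, so PS = (1/2)(Q*)(P* - 186) = (1/2)(3.8571)(19.2857) = 37.1939.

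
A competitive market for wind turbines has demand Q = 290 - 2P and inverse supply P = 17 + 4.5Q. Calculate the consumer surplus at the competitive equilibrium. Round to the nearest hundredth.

Rewriting demand in inverse form: P = 145 - 0.5Q.
Setting demand equal to supply, 128 = 5Q, so Q* = 25.6 and P* = 132.2.
Consumer surplus is the triangle under demand above P*: (1/2)(25.6)(145 - 132.2) = (1/2)(25.6)(12.8) = 163.84.

163.84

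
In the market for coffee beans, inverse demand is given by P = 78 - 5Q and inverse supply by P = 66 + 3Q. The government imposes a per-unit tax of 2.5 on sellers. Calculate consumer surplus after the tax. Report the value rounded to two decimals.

3.53

Without the tax, 78 - 5Q = 66 + 3Q so Q* = 1.5 and P* = 70.5.
With the tax, sellers need 2.5 more per unit: 78 - 5Q = 66 + 3Q + 2.5, so Q_t = 1.1875. Buyers pay P_b = 72.0625; sellers receive P_s = P_b - 2.5 = 69.5625.
CS = (1/2)(Q_t)(78 - P_b) = (1/2)(1.1875)(5.9375) = 3.5254.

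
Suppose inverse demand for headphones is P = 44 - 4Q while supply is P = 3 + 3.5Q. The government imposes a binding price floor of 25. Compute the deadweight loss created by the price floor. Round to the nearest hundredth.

Without the control, 44 - 4Q = 3 + 3.5Q so Q* = 5.4667 and P* = 22.1333.
At the floor price 25, quantity demanded is (44 - 25)/4 = 4.75; demand is the short side, so Q = 4.75 trades at P = 25.
The lost-trades triangle has base Q* - 4.75 = 0.7167 and height equal to the gap between the curves at Q = 4.75, which is 25 - 19.625 = 5.375. DWL = (1/2)(0.7167)(5.375) = 1.926.

1.93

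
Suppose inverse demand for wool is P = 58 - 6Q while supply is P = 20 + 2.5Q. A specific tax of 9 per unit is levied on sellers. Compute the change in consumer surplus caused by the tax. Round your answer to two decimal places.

-25.04

Without the tax, 58 - 6Q = 20 + 2.5Q so Q* = 4.4706 and P* = 31.1765.
With the tax, sellers need 9 more per unit: 58 - 6Q = 20 + 2.5Q + 9, so Q_t = 3.4118. Buyers pay P_b = 37.5294; sellers receive P_s = P_b - 9 = 28.5294.
CS falls from (1/2)(4.4706)(26.8235) = 59.9585 to (1/2)(3.4118)(20.4706) = 34.9204, a change of -25.0381.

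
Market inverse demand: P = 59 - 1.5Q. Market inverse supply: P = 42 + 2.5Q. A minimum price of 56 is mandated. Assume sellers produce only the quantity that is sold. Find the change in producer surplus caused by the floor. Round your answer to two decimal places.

0.42

Without the control, 59 - 1.5Q = 42 + 2.5Q so Q* = 4.25 and P* = 52.625.
At P = 56, buyers demand (59 - 56)/1.5 = 2 while sellers would supply more, so the quantity traded is 2 at price 56.
PS goes from (1/2)(4.25)(10.625) = 22.5781 to 23 (computed as (56 - 42)(2) - (1/2)(2.5)(2)^2), a change of 0.4219.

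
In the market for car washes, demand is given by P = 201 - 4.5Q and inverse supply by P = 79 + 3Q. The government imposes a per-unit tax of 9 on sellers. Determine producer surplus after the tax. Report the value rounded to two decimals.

Without the tax, 201 - 4.5Q = 79 + 3Q so Q* = 16.2667 and P* = 127.8.
A tax on sellers shifts supply up by 9: 201 - 4.5Q = 79 + 3Q + 9, so Q_t = 15.0667. Buyers pay P_b = 133.2; sellers receive P_s = P_b - 9 = 124.2.
Producer surplus is the triangle above supply below P_s: (1/2)(15.0667)(124.2 - 79) = 340.5067.

340.51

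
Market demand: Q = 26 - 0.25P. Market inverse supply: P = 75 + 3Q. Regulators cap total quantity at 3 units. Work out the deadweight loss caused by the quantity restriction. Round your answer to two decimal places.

Rewriting demand in inverse form: P = 104 - 4Q.
Without the quota, 104 - 4Q = 75 + 3Q gives Q* = 4.1429.
At Q = 3 the demand price is 104 - 4(3) = 92 and the supply price is 75 + 3(3) = 84.
Deadweight loss is the triangle between the curves from 3 to 4.1429: (1/2)(92 - 84)(4.1429 - 3) = 4.5714.

4.57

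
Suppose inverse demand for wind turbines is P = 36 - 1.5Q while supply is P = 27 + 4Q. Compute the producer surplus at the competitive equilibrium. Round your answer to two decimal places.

Setting demand equal to supply, 9 = 5.5Q, so Q* = 1.6364 and P* = 33.5455.
Producer surplus is the triangle above supply below P*: (1/2)(1.6364)(33.5455 - 27) = (1/2)(1.6364)(6.5455) = 5.3554.

5.36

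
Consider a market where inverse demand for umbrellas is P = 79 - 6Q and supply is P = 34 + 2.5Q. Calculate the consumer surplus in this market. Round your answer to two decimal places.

84.08

Setting demand equal to supply, 45 = 8.5Q, so Q* = 5.2941 and P* = 47.2353.
The demand choke price is 79, so CS = (1/2)(Q*)(79 - P*) = (1/2)(5.2941)(31.7647) = 84.083.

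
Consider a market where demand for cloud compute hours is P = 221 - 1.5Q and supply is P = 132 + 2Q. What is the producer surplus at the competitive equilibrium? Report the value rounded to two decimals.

Set 221 - 1.5Q = 132 + 2Q, which gives 89 = 3.5Q, so Q* = 25.4286 and P* = 221 - 1.5(25.4286) = 182.8571.
Producer surplus is the triangle above supply below P*: (1/2)(25.4286)(182.8571 - 132) = (1/2)(25.4286)(50.8571) = 646.6122.

646.61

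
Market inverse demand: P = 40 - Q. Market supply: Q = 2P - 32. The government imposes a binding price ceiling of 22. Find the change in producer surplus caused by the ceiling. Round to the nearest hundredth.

-28.00

Rewriting supply in inverse form: P = 16 + 0.5Q.
Without the control, 40 - Q = 16 + 0.5Q so Q* = 16 and P* = 24.
At P = 22, sellers supply (22 - 16)/0.5 = 12 while buyers want more, so the quantity traded is 12 at price 22.
PS goes from (1/2)(16)(8) = 64 to 36 (computed as (22 - 16)(12) - (1/2)(0.5)(12)^2), a change of -28.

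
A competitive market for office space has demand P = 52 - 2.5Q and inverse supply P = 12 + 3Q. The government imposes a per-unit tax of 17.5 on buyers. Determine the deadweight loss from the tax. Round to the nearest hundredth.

27.84

Without the tax, 52 - 2.5Q = 12 + 3Q so Q* = 7.2727 and P* = 33.8182.
With the tax, buyers' net willingness to pay falls by 17.5: (52 - 17.5) - 2.5Q = 12 + 3Q, so Q_t = 4.0909. Buyers pay P_b = 41.7727; sellers receive P_s = P_b - 17.5 = 24.2727.
Deadweight loss is the triangle between the curves from Q_t to Q*: (1/2)(7.2727 - 4.0909)(17.5) = 27.8409.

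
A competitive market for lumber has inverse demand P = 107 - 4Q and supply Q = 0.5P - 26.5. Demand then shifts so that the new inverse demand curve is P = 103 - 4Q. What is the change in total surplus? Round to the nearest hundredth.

-34.67

Rewriting supply in inverse form: P = 53 + 2Q.
Initial equilibrium: Q_0 = 9, P_0 = 71; CS_0 = (1/2)(9)(36) = 162, PS_0 = (1/2)(9)(18) = 81.
New equilibrium: 103 - 4Q = 53 + 2Q gives Q_1 = 8.3333, P_1 = 69.6667; CS_1 = 138.8889, PS_1 = 69.4444.
Change in total surplus = (138.8889 + 69.4444) - (162 + 81) = -34.6667.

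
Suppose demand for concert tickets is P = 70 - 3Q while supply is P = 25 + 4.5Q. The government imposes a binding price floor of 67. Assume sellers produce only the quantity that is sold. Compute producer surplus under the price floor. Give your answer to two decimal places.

39.75

Free-market equilibrium: 70 - 3Q = 25 + 4.5Q gives Q* = 6, P* = 52.
At the floor price 67, quantity demanded is (70 - 67)/3 = 1; demand is the short side, so Q = 1 trades at P = 67.
The supply price at Q = 1 is 29.5. PS is the trapezoid between 67 and supply over [0, 1]: (1/2)[(67 - 25) + (67 - 29.5)](1) = 39.75.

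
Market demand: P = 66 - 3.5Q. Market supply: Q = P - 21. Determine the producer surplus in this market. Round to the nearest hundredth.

Rewriting supply in inverse form: P = 21 + Q.
Setting demand equal to supply, 45 = 4.5Q, so Q* = 10 and P* = 31.
The supply curve's price intercept is 21, so PS = (1/2)(Q*)(P* - 21) = (1/2)(10)(10) = 50.

50.00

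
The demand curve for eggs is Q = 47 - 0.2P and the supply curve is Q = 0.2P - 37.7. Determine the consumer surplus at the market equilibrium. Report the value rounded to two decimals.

54.06

Rewriting demand in inverse form: P = 235 - 5Q.
Rewriting supply in inverse form: P = 188.5 + 5Q.
Setting demand equal to supply, 46.5 = 10Q, so Q* = 4.65 and P* = 211.75.
The demand choke price is 235, so CS = (1/2)(Q*)(235 - P*) = (1/2)(4.65)(23.25) = 54.0562.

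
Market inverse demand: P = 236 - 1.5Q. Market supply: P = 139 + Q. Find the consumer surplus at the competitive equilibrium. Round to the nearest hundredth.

1129.08

Setting demand equal to supply, 97 = 2.5Q, so Q* = 38.8 and P* = 177.8.
CS is the area between the demand curve and P* from 0 to Q*: (1/2)(38.8)(58.2) = 1129.08.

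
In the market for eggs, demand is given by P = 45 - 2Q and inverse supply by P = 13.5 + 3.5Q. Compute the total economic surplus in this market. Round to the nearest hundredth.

90.20

Equilibrium: 45 - 2Q = 13.5 + 3.5Q, so Q* = 5.7273 and P* = 33.5455.
Total surplus is the full triangle between the curves from 0 to Q*: (1/2)(5.7273)(45 - 13.5) = 90.2045.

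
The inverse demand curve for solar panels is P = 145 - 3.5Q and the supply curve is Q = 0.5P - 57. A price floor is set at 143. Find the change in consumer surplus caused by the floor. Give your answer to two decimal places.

-55.02

Rewriting supply in inverse form: P = 114 + 2Q.
Free-market equilibrium: 145 - 3.5Q = 114 + 2Q gives Q* = 5.6364, P* = 125.2727.
At P = 143, buyers demand (145 - 143)/3.5 = 0.5714 while sellers would supply more, so the quantity traded is 0.5714 at price 143.
CS goes from (1/2)(5.6364)(19.7273) = 55.595 to 0.5714 (computed as (145 - 143)(0.5714) - (1/2)(3.5)(0.5714)^2), a change of -55.0236.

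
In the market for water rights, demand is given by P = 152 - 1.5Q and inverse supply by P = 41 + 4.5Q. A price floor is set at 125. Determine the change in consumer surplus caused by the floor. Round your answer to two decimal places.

-13.69

Without the control, 152 - 1.5Q = 41 + 4.5Q so Q* = 18.5 and P* = 124.25.
At P = 125, buyers demand (152 - 125)/1.5 = 18 while sellers would supply more, so the quantity traded is 18 at price 125.
CS goes from (1/2)(18.5)(27.75) = 256.6875 to 243 (computed as (152 - 125)(18) - (1/2)(1.5)(18)^2), a change of -13.6875.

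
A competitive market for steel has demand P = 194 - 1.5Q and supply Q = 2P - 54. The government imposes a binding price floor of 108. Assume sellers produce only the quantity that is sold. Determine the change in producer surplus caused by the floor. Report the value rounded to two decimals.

Rewriting supply in inverse form: P = 27 + 0.5Q.
Without the control, 194 - 1.5Q = 27 + 0.5Q so Q* = 83.5 and P* = 68.75.
At P = 108, buyers demand (194 - 108)/1.5 = 57.3333 while sellers would supply more, so the quantity traded is 57.3333 at price 108.
PS goes from (1/2)(83.5)(41.75) = 1743.0625 to 3822.2222 (computed as (108 - 27)(57.3333) - (1/2)(0.5)(57.3333)^2), a change of 2079.1597.

2079.16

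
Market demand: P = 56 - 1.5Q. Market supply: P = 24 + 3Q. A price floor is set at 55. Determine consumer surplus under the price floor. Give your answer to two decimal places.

Free-market equilibrium: 56 - 1.5Q = 24 + 3Q gives Q* = 7.1111, P* = 45.3333.
At the floor price 55, quantity demanded is (56 - 55)/1.5 = 0.6667; demand is the short side, so Q = 0.6667 trades at P = 55.
CS is the triangle under demand above 55: (1/2)(0.6667)(56 - 55) = 0.3333.

0.33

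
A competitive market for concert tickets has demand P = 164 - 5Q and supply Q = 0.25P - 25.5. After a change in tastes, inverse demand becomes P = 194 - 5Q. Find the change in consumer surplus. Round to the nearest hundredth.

Rewriting supply in inverse form: P = 102 + 4Q.
Initial equilibrium: Q_0 = 6.8889, P_0 = 129.5556; CS_0 = (1/2)(6.8889)(34.4444) = 118.642, PS_0 = (1/2)(6.8889)(27.5556) = 94.9136.
New equilibrium: 194 - 5Q = 102 + 4Q gives Q_1 = 10.2222, P_1 = 142.8889; CS_1 = 261.2346, PS_1 = 208.9877.
Change in consumer surplus = 261.2346 - 118.642 = 142.5926.

142.59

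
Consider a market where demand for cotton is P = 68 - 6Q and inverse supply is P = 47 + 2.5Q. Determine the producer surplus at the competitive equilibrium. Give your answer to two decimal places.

Setting demand equal to supply, 21 = 8.5Q, so Q* = 2.4706 and P* = 53.1765.
Producer surplus is the triangle above supply below P*: (1/2)(2.4706)(53.1765 - 47) = (1/2)(2.4706)(6.1765) = 7.6298.

7.63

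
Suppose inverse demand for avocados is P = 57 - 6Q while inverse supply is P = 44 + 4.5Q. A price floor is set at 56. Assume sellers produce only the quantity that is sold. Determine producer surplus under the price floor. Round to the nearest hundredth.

Without the control, 57 - 6Q = 44 + 4.5Q so Q* = 1.2381 and P* = 49.5714.
At the floor price 56, quantity demanded is (57 - 56)/6 = 0.1667; demand is the short side, so Q = 0.1667 trades at P = 56.
The supply price at Q = 0.1667 is 44.75. PS is the trapezoid between 56 and supply over [0, 0.1667]: (1/2)[(56 - 44) + (56 - 44.75)](0.1667) = 1.9375.

1.94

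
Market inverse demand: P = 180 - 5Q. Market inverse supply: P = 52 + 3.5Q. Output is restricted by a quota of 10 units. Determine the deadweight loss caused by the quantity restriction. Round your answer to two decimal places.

Without the quota, 180 - 5Q = 52 + 3.5Q gives Q* = 15.0588.
At Q = 10 the demand price is 180 - 5(10) = 130 and the supply price is 52 + 3.5(10) = 87.
DWL = (1/2)(gap between curves at 10) x (Q* - 10) = (1/2)(43)(5.0588) = 108.7647.

108.76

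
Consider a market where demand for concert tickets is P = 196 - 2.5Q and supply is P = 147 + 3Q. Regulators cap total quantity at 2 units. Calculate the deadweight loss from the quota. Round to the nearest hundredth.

131.27

Unrestricted equilibrium: Q* = (196 - 147)/(2.5 + 3) = 8.9091.
At Q = 2 the demand price is 196 - 2.5(2) = 191 and the supply price is 147 + 3(2) = 153.
Deadweight loss is the triangle between the curves from 2 to 8.9091: (1/2)(191 - 153)(8.9091 - 2) = 131.2727.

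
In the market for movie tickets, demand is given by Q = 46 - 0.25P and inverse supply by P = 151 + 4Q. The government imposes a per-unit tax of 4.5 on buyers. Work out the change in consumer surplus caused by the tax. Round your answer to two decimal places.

-8.65

Rewriting demand in inverse form: P = 184 - 4Q.
Pre-tax equilibrium: 184 - 4Q = 151 + 4Q gives Q* = 4.125, P* = 167.5.
A tax on buyers shifts demand down by 4.5: (184 - 4.5) - 4Q = 151 + 4Q, so Q_t = 3.5625. Buyers pay P_b = 169.75; sellers receive P_s = P_b - 4.5 = 165.25.
Consumers lose the trapezoid between P* and P_b out to Q_t plus the triangle from Q_t to Q*: change in CS = 25.3828 - 34.0312 = -8.6484.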